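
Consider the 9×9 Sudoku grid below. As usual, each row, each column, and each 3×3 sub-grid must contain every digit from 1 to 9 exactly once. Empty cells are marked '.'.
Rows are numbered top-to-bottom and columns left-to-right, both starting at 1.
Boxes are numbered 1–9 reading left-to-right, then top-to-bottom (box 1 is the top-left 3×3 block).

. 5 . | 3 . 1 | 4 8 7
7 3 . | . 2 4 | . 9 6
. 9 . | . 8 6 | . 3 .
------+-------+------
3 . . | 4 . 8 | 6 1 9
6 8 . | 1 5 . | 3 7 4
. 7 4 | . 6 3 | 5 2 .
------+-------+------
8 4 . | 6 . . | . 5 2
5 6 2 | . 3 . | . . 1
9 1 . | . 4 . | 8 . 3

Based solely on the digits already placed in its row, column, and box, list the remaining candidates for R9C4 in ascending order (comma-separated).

2,5,7

Row 9 already contains {1, 3, 4, 8, 9}.
Column 4 already contains {1, 3, 4, 6}.
Its 3×3 block (box 8) already contains {3, 4, 6}.
Removing those from 1–9 leaves {2, 5, 7} as the candidates for R9C4.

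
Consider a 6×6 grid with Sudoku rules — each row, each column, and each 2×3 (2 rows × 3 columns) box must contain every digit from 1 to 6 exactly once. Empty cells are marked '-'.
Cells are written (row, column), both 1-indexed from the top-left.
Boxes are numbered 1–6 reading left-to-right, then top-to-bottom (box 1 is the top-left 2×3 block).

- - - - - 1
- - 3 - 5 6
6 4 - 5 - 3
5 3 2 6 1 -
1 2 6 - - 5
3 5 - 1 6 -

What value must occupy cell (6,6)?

2

Cell (6,6) itself could take any of {2, 4} by direct elimination.
Consider where 2 can go in box 6.
(5,4) is out (row 5 already has a 2).
(5,5) is out (row 5 already has a 2).
So the only cell in box 6 that can hold 2 is (6,6).
Therefore (6,6) = 2.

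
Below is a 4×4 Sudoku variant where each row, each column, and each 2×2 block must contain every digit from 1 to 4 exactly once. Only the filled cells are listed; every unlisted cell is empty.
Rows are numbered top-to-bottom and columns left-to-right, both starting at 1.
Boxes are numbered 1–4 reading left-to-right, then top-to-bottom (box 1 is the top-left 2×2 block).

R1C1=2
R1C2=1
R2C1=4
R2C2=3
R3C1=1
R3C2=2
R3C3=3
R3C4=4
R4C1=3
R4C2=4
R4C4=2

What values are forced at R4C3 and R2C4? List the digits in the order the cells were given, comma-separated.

For R4C3:
  Row 4 already contains {2, 3, 4}.
  Column 3 already contains {3}.
  Its 2×2 block (box 4) already contains {2, 3, 4}.
  The only value from 1–4 not eliminated is 1, so R4C3 = 1.
For R2C4:
  Row 2 already contains {3, 4}.
  Column 4 already contains {2, 4}.
  Its 2×2 block (box 2) already contains {}.
  The only value from 1–4 not eliminated is 1, so R2C4 = 1.

1,1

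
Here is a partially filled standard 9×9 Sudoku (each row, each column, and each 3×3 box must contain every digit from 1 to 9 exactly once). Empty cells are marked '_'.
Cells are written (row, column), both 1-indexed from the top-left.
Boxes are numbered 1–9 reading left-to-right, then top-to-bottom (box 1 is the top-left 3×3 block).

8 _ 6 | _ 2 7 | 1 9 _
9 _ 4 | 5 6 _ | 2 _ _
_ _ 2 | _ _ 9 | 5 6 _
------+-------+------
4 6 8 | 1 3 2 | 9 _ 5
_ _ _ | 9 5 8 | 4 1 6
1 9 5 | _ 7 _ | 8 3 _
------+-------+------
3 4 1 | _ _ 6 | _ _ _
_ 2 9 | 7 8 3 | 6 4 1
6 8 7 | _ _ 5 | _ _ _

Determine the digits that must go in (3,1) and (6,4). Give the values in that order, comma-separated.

For (3,1):
  Row 3 already contains {2, 5, 6, 9}.
  Column 1 already contains {1, 3, 4, 6, 8, 9}.
  Its 3×3 block (box 1) already contains {2, 4, 6, 8, 9}.
  The only value from 1–9 not eliminated is 7, so (3,1) = 7.
For (6,4):
  Consider where 6 can go in row 6.
  (6,6) is out (column 6 already has a 6).
  (6,9) is out (column 9 already has a 6).
  So the only cell in row 6 that can hold 6 is (6,4).
  So (6,4) = 6.

7,6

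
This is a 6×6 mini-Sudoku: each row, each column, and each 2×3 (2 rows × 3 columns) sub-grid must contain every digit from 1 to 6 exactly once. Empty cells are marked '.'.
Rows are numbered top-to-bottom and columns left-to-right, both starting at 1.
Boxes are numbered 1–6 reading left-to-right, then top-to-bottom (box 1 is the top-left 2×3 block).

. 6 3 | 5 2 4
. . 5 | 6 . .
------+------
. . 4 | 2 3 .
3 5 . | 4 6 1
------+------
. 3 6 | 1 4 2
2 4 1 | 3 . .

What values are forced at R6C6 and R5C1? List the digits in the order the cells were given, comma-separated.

6,5

For R6C6:
  Consider where 6 can go in column 6.
  R2C6 is out (row 2 already has a 6).
  R3C6 is out (box 4 already has a 6).
  So the only cell in column 6 that can hold 6 is R6C6.
  So R6C6 = 6.
For R5C1:
  Row 5 already contains {1, 2, 3, 4, 6}.
  Column 1 already contains {2, 3}.
  Its 2×3 block (box 5) already contains {1, 2, 3, 4, 6}.
  The only value from 1–6 not eliminated is 5, so R5C1 = 5.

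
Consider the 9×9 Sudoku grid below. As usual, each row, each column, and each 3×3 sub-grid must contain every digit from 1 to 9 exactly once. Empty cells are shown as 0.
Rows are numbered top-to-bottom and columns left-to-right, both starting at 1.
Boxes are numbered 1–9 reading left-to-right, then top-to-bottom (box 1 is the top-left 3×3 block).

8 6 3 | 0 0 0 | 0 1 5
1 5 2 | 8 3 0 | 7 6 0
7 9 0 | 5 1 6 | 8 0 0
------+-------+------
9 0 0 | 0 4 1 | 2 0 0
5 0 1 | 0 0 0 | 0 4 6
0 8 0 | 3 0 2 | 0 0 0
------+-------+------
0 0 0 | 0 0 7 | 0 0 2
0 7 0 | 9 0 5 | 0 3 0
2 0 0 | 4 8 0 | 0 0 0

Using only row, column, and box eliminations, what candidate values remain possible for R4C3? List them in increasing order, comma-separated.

6,7

Row 4 already contains {1, 2, 4, 9}.
Column 3 already contains {1, 2, 3}.
Its 3×3 block (box 4) already contains {1, 5, 8, 9}.
Removing those from 1–9 leaves {6, 7} as the candidates for R4C3.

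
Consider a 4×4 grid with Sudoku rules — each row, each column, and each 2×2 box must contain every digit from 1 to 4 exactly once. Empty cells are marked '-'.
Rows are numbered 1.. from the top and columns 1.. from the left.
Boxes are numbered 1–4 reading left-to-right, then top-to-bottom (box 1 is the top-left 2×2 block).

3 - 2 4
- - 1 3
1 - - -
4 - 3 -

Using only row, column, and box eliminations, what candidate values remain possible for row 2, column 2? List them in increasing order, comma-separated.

2,4

Row 2 already contains {1, 3}.
Column 2 already contains {}.
Its 2×2 block (box 1) already contains {3}.
Removing those from 1–4 leaves {2, 4} as the candidates for row 2, column 2.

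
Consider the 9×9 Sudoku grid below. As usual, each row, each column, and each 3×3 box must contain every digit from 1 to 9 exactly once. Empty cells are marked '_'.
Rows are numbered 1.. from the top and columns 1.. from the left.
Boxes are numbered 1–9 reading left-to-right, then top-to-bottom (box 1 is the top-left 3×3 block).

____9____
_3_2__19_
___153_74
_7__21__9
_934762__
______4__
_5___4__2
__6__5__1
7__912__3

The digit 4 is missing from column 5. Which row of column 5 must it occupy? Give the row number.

2

Consider where 4 can go in column 5.
row 6, column 5 is out (row 6 already has a 4).
row 7, column 5 is out (row 7 already has a 4).
row 8, column 5 is out (box 8 already has a 4).
So the only cell in column 5 that can hold 4 is row 2, column 5.
That is row 2.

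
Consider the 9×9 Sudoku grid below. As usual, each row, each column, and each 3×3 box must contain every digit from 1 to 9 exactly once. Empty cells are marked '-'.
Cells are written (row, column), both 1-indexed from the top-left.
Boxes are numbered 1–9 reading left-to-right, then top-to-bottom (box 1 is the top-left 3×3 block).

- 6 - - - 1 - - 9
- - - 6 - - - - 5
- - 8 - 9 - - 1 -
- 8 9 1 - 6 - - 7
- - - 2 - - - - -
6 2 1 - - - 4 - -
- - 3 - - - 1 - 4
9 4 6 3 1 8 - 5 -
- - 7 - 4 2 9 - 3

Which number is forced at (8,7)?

7

Cell (8,7) itself could take any of {2, 7} by direct elimination.
Consider where 7 can go in row 8.
(8,9) is out (column 9 already has a 7).
So the only cell in row 8 that can hold 7 is (8,7).
Therefore (8,7) = 7.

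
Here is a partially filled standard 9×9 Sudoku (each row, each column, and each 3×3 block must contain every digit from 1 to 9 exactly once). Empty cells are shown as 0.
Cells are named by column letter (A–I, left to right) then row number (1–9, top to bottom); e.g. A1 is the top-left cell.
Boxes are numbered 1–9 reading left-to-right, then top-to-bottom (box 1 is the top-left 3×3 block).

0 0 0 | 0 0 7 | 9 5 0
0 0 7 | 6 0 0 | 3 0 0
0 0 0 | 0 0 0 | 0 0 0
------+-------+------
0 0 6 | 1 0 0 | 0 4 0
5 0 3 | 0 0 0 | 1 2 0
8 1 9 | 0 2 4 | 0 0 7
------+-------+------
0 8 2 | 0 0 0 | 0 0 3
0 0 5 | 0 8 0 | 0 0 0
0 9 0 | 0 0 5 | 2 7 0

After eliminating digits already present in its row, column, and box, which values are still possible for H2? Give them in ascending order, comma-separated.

Row 2 already contains {3, 6, 7}.
Column H already contains {2, 4, 5, 7}.
Its 3×3 block (box 3) already contains {3, 5, 9}.
Removing those from 1–9 leaves {1, 8} as the candidates for H2.

1,8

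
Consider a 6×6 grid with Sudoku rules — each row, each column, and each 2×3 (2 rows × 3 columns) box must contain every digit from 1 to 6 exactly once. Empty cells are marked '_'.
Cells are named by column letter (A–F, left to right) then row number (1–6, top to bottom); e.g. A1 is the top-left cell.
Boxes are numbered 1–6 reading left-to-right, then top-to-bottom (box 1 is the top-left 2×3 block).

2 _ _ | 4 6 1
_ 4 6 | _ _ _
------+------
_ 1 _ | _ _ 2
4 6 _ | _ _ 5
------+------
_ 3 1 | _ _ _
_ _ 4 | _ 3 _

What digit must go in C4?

Cell C4 itself could take any of {2, 3} by direct elimination.
Consider where 2 can go in row 4.
D4 is out (box 4 already has a 2).
E4 is out (box 4 already has a 2).
So the only cell in row 4 that can hold 2 is C4.
Therefore C4 = 2.

2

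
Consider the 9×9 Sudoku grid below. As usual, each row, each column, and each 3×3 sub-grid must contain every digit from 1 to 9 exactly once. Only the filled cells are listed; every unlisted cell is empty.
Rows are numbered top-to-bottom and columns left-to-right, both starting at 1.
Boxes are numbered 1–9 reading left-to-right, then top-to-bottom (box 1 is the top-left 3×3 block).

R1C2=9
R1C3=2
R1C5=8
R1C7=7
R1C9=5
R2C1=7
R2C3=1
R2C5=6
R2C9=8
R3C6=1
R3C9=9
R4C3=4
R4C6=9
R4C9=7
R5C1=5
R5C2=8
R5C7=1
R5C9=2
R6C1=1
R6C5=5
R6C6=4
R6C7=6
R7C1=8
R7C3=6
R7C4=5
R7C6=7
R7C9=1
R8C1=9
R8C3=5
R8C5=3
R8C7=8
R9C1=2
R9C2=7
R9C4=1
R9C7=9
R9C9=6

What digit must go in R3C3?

8

Cell R3C3 itself could take any of {3, 8} by direct elimination.
Consider where 8 can go in box 1.
R1C1 is out (row 1 already has a 8).
R2C2 is out (row 2 already has a 8).
R3C1 is out (column 1 already has a 8).
R3C2 is out (column 2 already has a 8).
So the only cell in box 1 that can hold 8 is R3C3.
Therefore R3C3 = 8.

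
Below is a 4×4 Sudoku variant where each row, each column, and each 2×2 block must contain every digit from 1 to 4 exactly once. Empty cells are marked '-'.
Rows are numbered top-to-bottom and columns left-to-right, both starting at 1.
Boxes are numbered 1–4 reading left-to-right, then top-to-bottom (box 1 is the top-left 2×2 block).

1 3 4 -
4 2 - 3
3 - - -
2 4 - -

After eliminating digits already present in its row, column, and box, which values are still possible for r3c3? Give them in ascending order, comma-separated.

Row 3 already contains {3}.
Column 3 already contains {4}.
Its 2×2 block (box 4) already contains {}.
Removing those from 1–4 leaves {1, 2} as the candidates for r3c3.

1,2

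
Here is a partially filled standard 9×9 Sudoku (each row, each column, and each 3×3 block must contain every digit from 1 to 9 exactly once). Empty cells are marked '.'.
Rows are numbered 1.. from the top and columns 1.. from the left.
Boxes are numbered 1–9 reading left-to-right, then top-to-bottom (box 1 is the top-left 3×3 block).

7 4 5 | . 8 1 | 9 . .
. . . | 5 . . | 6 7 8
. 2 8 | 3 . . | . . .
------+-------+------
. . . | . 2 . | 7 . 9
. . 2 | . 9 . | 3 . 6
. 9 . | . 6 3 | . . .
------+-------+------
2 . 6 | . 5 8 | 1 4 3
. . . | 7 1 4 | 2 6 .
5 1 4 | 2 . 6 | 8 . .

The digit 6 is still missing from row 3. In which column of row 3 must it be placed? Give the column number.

Consider where 6 can go in row 3.
row 3, column 5 is out (column 5 already has a 6).
row 3, column 6 is out (column 6 already has a 6).
row 3, column 7 is out (column 7 already has a 6).
row 3, column 8 is out (column 8 already has a 6).
row 3, column 9 is out (column 9 already has a 6).
So the only cell in row 3 that can hold 6 is row 3, column 1.
That is column 1.

1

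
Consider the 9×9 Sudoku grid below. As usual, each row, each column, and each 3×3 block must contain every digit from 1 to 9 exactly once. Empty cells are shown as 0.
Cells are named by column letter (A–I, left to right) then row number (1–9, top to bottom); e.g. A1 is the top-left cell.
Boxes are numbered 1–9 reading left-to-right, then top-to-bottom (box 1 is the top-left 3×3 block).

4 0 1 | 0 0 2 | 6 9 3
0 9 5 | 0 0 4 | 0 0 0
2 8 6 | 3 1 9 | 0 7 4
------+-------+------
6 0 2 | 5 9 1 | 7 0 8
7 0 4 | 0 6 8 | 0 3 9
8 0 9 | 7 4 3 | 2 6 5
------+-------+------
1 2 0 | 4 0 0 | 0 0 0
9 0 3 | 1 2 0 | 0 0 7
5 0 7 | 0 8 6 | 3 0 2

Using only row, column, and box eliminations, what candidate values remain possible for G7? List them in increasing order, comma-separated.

5,8,9

Row 7 already contains {1, 2, 4}.
Column G already contains {2, 3, 6, 7}.
Its 3×3 block (box 9) already contains {2, 3, 7}.
Removing those from 1–9 leaves {5, 8, 9} as the candidates for G7.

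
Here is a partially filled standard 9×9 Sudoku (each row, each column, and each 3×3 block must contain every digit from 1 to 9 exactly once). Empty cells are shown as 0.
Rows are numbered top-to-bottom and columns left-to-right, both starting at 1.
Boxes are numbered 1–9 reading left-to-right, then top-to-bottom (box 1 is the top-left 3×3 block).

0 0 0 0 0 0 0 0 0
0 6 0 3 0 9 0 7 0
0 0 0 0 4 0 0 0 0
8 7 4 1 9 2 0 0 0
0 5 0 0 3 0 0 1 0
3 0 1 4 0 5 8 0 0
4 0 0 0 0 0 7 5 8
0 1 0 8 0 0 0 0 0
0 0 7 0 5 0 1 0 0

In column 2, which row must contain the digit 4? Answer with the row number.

1

Consider where 4 can go in column 2.
r3c2 is out (row 3 already has a 4).
r6c2 is out (row 6 already has a 4).
r7c2 is out (row 7 already has a 4).
r9c2 is out (box 7 already has a 4).
So the only cell in column 2 that can hold 4 is r1c2.
That is row 1.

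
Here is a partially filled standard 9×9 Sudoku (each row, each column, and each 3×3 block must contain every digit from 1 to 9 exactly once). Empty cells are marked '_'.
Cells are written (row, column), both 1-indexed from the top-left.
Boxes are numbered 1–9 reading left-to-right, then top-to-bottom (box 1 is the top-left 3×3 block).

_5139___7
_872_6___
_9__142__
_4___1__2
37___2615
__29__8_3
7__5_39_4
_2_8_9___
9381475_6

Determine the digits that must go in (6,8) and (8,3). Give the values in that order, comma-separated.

4,4

For (6,8):
  Consider where 4 can go in box 6.
  (4,7) is out (row 4 already has a 4).
  (4,8) is out (row 4 already has a 4).
  So the only cell in box 6 that can hold 4 is (6,8).
  So (6,8) = 4.
For (8,3):
  Consider where 4 can go in column 3.
  (3,3) is out (row 3 already has a 4).
  (4,3) is out (row 4 already has a 4).
  (5,3) is out (box 4 already has a 4).
  (7,3) is out (row 7 already has a 4).
  So the only cell in column 3 that can hold 4 is (8,3).
  So (8,3) = 4.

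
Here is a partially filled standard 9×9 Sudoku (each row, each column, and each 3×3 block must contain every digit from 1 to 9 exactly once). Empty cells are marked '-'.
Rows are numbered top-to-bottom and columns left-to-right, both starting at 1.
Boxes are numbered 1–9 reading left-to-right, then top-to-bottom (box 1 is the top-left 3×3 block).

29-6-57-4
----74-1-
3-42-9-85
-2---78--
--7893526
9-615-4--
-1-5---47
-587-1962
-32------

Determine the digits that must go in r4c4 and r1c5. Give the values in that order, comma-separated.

4,8

For r4c4:
  Row 4 already contains {2, 7, 8}.
  Column 4 already contains {1, 2, 5, 6, 7, 8}.
  Its 3×3 block (box 5) already contains {1, 3, 5, 7, 8, 9}.
  The only value from 1–9 not eliminated is 4, so r4c4 = 4.
For r1c5:
  Consider where 8 can go in row 1.
  r1c3 is out (column 3 already has a 8).
  r1c8 is out (column 8 already has a 8).
  So the only cell in row 1 that can hold 8 is r1c5.
  So r1c5 = 8.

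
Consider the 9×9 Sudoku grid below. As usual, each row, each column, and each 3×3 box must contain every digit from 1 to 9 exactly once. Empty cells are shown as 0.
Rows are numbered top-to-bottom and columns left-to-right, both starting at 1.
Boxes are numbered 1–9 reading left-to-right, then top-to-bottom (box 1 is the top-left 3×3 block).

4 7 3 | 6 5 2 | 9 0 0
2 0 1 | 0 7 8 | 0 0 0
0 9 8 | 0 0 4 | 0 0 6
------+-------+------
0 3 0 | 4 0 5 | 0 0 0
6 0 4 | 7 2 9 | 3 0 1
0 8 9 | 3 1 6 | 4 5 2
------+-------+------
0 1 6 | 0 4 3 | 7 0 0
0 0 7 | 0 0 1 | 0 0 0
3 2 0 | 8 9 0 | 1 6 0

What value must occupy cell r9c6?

Row 9 already contains {1, 2, 3, 6, 8, 9}.
Column 6 already contains {1, 2, 3, 4, 5, 6, 8, 9}.
Its 3×3 block (box 8) already contains {1, 3, 4, 8, 9}.
The only value from 1–9 not eliminated is 7, so r9c6 = 7.

7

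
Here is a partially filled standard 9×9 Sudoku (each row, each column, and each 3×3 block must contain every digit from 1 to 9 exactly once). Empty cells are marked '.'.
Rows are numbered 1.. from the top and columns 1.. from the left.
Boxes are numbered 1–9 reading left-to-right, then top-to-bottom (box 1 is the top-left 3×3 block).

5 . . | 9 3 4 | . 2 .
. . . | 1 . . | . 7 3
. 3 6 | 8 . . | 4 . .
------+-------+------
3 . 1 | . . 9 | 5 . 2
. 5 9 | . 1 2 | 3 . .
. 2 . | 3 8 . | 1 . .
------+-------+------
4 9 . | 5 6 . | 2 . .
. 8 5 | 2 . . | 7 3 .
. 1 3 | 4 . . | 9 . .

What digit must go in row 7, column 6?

Cell row 7, column 6 itself could take any of {1, 3, 7, 8} by direct elimination.
Consider where 3 can go in row 7.
row 7, column 3 is out (column 3 already has a 3).
row 7, column 8 is out (column 8 already has a 3).
row 7, column 9 is out (column 9 already has a 3).
So the only cell in row 7 that can hold 3 is row 7, column 6.
Therefore row 7, column 6 = 3.

3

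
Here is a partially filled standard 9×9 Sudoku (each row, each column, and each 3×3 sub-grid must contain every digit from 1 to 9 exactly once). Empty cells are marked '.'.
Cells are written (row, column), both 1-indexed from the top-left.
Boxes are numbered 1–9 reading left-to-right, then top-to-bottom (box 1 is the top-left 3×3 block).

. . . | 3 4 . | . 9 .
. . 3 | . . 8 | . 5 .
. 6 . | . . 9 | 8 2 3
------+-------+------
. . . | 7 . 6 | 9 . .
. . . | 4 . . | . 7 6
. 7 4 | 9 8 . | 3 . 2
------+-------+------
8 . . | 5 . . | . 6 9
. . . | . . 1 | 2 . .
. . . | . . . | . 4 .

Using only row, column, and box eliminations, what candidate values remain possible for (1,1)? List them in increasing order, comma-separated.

Row 1 already contains {3, 4, 9}.
Column 1 already contains {8}.
Its 3×3 block (box 1) already contains {3, 6}.
Removing those from 1–9 leaves {1, 2, 5, 7} as the candidates for (1,1).

1,2,5,7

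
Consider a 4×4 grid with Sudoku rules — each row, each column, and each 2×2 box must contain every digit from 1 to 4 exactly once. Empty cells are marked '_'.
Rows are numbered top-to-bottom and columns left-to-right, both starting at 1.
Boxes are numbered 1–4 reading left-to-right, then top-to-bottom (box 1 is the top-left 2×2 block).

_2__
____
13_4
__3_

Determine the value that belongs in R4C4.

1

Cell R4C4 itself could take any of {1, 2} by direct elimination.
Consider where 1 can go in box 4.
R3C3 is out (row 3 already has a 1).
So the only cell in box 4 that can hold 1 is R4C4.
Therefore R4C4 = 1.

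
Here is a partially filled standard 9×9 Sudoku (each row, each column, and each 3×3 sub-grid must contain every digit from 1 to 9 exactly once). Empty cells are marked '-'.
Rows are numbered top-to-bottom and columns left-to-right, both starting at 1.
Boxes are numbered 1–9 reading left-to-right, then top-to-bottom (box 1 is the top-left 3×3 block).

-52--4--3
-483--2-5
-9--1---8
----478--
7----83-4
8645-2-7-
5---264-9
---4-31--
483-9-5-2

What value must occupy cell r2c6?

9

Row 2 already contains {2, 3, 4, 5, 8}.
Column 6 already contains {2, 3, 4, 6, 7, 8}.
Its 3×3 block (box 2) already contains {1, 3, 4}.
The only value from 1–9 not eliminated is 9, so r2c6 = 9.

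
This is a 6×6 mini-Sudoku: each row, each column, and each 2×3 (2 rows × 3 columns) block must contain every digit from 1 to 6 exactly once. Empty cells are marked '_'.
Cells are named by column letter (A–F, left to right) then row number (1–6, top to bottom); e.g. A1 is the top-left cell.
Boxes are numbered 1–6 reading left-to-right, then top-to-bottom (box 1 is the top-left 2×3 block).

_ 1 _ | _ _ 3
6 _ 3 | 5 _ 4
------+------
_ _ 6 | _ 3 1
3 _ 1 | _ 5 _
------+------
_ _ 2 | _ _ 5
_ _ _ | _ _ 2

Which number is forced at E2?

1

Cell E2 itself could take any of {1, 2} by direct elimination.
Consider where 1 can go in box 2.
D1 is out (row 1 already has a 1).
E1 is out (row 1 already has a 1).
So the only cell in box 2 that can hold 1 is E2.
Therefore E2 = 1.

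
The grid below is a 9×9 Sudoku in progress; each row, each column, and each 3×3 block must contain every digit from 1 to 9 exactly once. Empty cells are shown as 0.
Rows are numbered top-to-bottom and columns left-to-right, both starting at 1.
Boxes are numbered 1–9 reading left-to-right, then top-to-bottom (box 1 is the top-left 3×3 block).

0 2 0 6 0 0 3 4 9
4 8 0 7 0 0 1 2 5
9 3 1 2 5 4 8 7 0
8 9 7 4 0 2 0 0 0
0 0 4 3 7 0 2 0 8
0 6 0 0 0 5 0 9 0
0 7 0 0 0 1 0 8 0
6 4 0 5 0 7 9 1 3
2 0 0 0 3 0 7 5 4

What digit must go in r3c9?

Row 3 already contains {1, 2, 3, 4, 5, 7, 8, 9}.
Column 9 already contains {3, 4, 5, 8, 9}.
Its 3×3 block (box 3) already contains {1, 2, 3, 4, 5, 7, 8, 9}.
The only value from 1–9 not eliminated is 6, so r3c9 = 6.

6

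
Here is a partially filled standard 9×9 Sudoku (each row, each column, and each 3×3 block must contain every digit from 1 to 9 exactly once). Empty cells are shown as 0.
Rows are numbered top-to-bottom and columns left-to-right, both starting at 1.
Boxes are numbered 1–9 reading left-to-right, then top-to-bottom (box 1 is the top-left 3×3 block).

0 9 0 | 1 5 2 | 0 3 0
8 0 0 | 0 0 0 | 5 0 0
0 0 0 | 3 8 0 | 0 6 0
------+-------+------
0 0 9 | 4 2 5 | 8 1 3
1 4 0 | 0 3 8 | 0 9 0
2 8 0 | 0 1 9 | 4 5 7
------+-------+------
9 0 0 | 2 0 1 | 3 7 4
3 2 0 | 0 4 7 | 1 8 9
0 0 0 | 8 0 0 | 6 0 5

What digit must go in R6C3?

3

Cell R6C3 itself could take any of {3, 6} by direct elimination.
Consider where 3 can go in box 4.
R4C1 is out (row 4 already has a 3).
R4C2 is out (row 4 already has a 3).
R5C3 is out (row 5 already has a 3).
So the only cell in box 4 that can hold 3 is R6C3.
Therefore R6C3 = 3.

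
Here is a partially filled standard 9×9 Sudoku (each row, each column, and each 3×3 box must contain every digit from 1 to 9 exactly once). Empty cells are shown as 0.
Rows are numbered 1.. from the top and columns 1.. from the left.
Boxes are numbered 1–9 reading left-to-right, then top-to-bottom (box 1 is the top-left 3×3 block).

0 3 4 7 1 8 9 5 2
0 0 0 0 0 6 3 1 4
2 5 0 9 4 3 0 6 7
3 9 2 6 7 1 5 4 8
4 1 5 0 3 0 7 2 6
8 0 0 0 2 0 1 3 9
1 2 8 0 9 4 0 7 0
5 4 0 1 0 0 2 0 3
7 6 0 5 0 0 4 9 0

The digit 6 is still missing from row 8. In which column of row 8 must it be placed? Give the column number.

5

Consider where 6 can go in row 8.
row 8, column 3 is out (box 7 already has a 6).
row 8, column 6 is out (column 6 already has a 6).
row 8, column 8 is out (column 8 already has a 6).
So the only cell in row 8 that can hold 6 is row 8, column 5.
That is column 5.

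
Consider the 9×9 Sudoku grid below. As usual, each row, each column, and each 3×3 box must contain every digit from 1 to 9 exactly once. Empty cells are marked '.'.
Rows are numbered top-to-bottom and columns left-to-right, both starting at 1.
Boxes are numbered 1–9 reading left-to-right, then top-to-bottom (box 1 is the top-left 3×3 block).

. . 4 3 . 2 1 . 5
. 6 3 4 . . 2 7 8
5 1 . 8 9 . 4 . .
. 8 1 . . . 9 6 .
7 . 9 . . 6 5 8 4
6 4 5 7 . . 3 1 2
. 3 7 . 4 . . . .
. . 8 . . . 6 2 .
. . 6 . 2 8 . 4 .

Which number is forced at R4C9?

7

Row 4 already contains {1, 6, 8, 9}.
Column 9 already contains {2, 4, 5, 8}.
Its 3×3 block (box 6) already contains {1, 2, 3, 4, 5, 6, 8, 9}.
The only value from 1–9 not eliminated is 7, so R4C9 = 7.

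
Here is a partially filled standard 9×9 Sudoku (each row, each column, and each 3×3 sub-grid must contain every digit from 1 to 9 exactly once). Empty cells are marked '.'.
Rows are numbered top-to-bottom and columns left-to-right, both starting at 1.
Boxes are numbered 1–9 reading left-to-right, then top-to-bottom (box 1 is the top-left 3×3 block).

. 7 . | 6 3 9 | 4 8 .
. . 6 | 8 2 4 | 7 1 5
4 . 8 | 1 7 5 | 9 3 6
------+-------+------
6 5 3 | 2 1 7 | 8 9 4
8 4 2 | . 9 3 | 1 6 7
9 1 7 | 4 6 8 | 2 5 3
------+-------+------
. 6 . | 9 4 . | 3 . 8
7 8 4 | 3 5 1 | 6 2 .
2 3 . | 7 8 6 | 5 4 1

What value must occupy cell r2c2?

9

Row 2 already contains {1, 2, 4, 5, 6, 7, 8}.
Column 2 already contains {1, 3, 4, 5, 6, 7, 8}.
Its 3×3 block (box 1) already contains {4, 6, 7, 8}.
The only value from 1–9 not eliminated is 9, so r2c2 = 9.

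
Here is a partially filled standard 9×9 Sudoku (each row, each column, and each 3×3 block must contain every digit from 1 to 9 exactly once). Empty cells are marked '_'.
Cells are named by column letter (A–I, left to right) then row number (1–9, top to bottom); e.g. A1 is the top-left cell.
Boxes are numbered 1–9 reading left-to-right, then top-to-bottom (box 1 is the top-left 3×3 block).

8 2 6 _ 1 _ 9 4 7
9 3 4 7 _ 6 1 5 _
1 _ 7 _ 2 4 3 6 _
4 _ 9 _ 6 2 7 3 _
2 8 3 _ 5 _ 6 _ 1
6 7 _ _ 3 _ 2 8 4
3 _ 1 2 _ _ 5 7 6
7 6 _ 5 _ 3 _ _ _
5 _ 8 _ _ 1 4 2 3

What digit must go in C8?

Row 8 already contains {3, 5, 6, 7}.
Column C already contains {1, 3, 4, 6, 7, 8, 9}.
Its 3×3 block (box 7) already contains {1, 3, 5, 6, 7, 8}.
The only value from 1–9 not eliminated is 2, so C8 = 2.

2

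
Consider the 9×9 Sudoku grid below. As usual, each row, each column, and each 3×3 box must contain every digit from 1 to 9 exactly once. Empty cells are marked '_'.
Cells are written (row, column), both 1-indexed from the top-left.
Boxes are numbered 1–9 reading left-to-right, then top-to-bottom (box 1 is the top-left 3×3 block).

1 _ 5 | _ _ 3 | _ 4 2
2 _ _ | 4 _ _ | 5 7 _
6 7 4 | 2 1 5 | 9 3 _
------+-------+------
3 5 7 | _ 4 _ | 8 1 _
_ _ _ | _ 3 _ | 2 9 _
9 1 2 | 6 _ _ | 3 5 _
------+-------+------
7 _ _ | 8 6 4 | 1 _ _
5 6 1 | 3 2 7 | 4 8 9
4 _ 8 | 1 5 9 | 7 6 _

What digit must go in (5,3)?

6

Row 5 already contains {2, 3, 9}.
Column 3 already contains {1, 2, 4, 5, 7, 8}.
Its 3×3 block (box 4) already contains {1, 2, 3, 5, 7, 9}.
The only value from 1–9 not eliminated is 6, so (5,3) = 6.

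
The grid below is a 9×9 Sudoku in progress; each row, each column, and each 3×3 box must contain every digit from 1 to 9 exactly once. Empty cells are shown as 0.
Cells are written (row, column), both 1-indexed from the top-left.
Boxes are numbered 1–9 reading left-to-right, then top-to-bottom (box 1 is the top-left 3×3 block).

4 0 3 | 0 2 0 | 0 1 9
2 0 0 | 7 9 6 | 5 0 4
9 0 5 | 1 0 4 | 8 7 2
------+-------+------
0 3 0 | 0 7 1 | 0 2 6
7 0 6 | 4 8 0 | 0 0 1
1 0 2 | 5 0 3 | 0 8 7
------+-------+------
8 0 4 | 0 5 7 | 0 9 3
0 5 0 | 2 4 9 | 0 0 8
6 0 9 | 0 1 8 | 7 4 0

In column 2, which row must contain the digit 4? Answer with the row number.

Consider where 4 can go in column 2.
(1,2) is out (row 1 already has a 4). (2,2) is out (row 2 already has a 4). (3,2) is out (row 3 already has a 4). (5,2) is out (row 5 already has a 4). The remaining empty cells in column 2 are similarly blocked.
So the only cell in column 2 that can hold 4 is (6,2).
That is row 6.

6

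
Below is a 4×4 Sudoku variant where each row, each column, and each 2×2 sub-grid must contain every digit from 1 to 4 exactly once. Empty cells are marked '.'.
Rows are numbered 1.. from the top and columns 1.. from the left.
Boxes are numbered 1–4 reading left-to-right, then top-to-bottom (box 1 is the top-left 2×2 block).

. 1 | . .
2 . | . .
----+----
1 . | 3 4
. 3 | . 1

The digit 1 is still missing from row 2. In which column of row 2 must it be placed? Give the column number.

Consider where 1 can go in row 2.
row 2, column 2 is out (column 2 already has a 1).
row 2, column 4 is out (column 4 already has a 1).
So the only cell in row 2 that can hold 1 is row 2, column 3.
That is column 3.

3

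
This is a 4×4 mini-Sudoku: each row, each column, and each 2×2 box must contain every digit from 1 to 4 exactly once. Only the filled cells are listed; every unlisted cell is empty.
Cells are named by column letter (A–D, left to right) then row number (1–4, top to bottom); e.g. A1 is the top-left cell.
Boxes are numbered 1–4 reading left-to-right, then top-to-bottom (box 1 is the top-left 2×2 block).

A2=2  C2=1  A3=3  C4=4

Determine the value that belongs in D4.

Cell D4 itself could take any of {1, 2, 3} by direct elimination.
Consider where 3 can go in row 4.
A4 is out (column A already has a 3).
B4 is out (box 3 already has a 3).
So the only cell in row 4 that can hold 3 is D4.
Therefore D4 = 3.

3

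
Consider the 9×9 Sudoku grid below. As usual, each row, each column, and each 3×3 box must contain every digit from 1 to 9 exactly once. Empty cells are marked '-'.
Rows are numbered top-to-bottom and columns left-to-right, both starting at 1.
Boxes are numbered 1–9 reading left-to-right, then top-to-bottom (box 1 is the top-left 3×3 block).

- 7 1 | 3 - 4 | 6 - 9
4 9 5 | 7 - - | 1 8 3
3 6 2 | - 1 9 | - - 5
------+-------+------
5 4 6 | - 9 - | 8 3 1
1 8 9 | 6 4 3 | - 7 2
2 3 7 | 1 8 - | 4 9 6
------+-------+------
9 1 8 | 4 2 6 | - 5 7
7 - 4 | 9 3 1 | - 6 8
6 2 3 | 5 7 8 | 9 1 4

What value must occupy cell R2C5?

Row 2 already contains {1, 3, 4, 5, 7, 8, 9}.
Column 5 already contains {1, 2, 3, 4, 7, 8, 9}.
Its 3×3 block (box 2) already contains {1, 3, 4, 7, 9}.
The only value from 1–9 not eliminated is 6, so R2C5 = 6.

6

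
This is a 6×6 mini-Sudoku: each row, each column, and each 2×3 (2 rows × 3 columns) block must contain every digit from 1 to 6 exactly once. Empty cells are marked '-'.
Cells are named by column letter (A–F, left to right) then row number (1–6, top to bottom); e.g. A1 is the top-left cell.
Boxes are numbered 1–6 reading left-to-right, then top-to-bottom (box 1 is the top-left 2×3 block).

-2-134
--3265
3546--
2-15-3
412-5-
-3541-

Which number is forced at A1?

Cell A1 itself could take any of {5, 6} by direct elimination.
Consider where 5 can go in box 1.
C1 is out (column C already has a 5).
A2 is out (row 2 already has a 5).
B2 is out (row 2 already has a 5).
So the only cell in box 1 that can hold 5 is A1.
Therefore A1 = 5.

5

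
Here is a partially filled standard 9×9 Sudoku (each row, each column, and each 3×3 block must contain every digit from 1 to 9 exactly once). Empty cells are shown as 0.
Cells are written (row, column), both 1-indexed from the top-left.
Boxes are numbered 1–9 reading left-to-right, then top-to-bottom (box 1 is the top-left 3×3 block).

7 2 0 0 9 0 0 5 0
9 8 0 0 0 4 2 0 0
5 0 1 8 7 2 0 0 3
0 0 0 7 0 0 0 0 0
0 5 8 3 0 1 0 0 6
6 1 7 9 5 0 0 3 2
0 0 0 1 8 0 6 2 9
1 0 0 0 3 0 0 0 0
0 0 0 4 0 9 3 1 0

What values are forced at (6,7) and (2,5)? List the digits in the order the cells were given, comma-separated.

For (6,7):
  Consider where 4 can go in row 6.
  (6,6) is out (column 6 already has a 4).
  So the only cell in row 6 that can hold 4 is (6,7).
  So (6,7) = 4.
For (2,5):
  Consider where 1 can go in column 5.
  (4,5) is out (box 5 already has a 1).
  (5,5) is out (row 5 already has a 1).
  (9,5) is out (row 9 already has a 1).
  So the only cell in column 5 that can hold 1 is (2,5).
  So (2,5) = 1.

4,1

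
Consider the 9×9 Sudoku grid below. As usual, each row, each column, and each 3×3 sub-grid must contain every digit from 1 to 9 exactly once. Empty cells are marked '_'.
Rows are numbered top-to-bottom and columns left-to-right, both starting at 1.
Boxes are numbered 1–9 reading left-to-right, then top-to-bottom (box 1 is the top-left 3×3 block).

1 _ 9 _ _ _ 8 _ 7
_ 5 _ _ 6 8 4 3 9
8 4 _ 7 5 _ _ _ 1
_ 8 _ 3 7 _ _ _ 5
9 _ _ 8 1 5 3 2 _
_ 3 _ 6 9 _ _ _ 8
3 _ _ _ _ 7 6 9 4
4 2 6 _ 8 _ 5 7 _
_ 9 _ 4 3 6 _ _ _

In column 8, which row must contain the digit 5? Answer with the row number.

1

Consider where 5 can go in column 8.
R3C8 is out (row 3 already has a 5).
R4C8 is out (row 4 already has a 5).
R6C8 is out (box 6 already has a 5).
R9C8 is out (box 9 already has a 5).
So the only cell in column 8 that can hold 5 is R1C8.
That is row 1.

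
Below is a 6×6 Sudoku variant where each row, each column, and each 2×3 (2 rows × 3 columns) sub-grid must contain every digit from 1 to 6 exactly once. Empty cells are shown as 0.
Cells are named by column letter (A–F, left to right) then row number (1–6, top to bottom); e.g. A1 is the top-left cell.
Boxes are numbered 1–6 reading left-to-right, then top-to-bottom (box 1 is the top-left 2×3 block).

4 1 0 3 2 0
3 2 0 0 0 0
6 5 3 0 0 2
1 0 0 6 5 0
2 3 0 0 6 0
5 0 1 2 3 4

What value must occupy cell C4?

2

Cell C4 itself could take any of {2, 4} by direct elimination.
Consider where 2 can go in row 4.
B4 is out (column B already has a 2).
F4 is out (column F already has a 2).
So the only cell in row 4 that can hold 2 is C4.
Therefore C4 = 2.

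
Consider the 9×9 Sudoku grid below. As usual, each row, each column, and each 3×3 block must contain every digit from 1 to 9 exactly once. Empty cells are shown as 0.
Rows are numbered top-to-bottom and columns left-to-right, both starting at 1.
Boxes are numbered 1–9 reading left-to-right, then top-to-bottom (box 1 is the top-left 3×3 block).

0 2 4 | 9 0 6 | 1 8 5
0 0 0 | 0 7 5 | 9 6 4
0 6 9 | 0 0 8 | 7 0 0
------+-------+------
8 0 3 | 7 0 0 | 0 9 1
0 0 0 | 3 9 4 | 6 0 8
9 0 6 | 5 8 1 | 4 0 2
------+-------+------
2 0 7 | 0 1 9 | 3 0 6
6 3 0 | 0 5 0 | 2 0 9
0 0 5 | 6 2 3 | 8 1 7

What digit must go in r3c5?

Cell r3c5 itself could take any of {3, 4} by direct elimination.
Consider where 4 can go in column 5.
r1c5 is out (row 1 already has a 4).
r4c5 is out (box 5 already has a 4).
So the only cell in column 5 that can hold 4 is r3c5.
Therefore r3c5 = 4.

4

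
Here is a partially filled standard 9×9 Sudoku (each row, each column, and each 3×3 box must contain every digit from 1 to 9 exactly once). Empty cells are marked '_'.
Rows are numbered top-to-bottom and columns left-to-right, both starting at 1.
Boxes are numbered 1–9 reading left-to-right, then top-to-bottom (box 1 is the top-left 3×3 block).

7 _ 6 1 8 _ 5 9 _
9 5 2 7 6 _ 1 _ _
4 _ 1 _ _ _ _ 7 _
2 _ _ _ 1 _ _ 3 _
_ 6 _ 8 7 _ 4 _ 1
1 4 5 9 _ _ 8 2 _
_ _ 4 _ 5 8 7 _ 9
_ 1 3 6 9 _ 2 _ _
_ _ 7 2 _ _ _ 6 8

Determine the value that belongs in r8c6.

Cell r8c6 itself could take any of {4, 7} by direct elimination.
Consider where 7 can go in column 6.
r1c6 is out (row 1 already has a 7). r2c6 is out (row 2 already has a 7). r3c6 is out (row 3 already has a 7). r4c6 is out (box 5 already has a 7). The remaining empty cells in column 6 are similarly blocked.
So the only cell in column 6 that can hold 7 is r8c6.
Therefore r8c6 = 7.

7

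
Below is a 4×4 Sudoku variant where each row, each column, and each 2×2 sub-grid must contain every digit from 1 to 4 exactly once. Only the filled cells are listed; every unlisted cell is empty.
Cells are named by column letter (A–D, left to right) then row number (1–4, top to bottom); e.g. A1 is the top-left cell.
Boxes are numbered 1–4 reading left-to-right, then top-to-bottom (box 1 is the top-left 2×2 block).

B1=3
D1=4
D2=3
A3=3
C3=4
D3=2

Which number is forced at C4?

Cell C4 itself could take any of {1, 3} by direct elimination.
Consider where 3 can go in column C.
C1 is out (row 1 already has a 3).
C2 is out (row 2 already has a 3).
So the only cell in column C that can hold 3 is C4.
Therefore C4 = 3.

3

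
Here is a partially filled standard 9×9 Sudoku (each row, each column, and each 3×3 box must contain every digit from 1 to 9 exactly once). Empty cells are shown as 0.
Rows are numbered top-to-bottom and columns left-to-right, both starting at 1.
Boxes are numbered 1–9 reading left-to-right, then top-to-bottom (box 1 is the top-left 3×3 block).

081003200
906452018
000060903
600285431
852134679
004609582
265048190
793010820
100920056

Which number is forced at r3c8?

Row 3 already contains {3, 6, 9}.
Column 8 already contains {1, 2, 3, 5, 7, 8, 9}.
Its 3×3 block (box 3) already contains {1, 2, 3, 8, 9}.
The only value from 1–9 not eliminated is 4, so r3c8 = 4.

4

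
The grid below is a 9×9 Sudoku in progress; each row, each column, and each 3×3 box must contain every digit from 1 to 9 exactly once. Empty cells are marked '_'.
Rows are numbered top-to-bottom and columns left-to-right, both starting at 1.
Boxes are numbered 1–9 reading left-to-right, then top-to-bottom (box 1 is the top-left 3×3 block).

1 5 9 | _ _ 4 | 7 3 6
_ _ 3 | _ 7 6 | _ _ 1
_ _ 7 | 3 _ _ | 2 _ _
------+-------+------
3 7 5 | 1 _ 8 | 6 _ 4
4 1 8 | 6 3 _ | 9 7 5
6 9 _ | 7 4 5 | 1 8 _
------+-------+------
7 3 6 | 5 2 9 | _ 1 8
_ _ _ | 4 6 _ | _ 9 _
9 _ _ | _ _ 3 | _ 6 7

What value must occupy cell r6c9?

3

Cell r6c9 itself could take any of {2, 3} by direct elimination.
Consider where 3 can go in box 6.
r4c8 is out (row 4 already has a 3).
So the only cell in box 6 that can hold 3 is r6c9.
Therefore r6c9 = 3.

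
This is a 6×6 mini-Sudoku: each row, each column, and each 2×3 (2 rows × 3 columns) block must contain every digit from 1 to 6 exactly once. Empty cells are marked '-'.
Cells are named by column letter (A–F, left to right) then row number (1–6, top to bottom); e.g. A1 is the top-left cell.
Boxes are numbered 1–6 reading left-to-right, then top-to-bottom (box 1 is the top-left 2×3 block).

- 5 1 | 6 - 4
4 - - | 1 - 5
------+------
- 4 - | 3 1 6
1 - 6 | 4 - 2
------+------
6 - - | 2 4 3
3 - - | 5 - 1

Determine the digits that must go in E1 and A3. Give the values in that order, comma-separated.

For E1:
  Consider where 3 can go in row 1.
  A1 is out (column A already has a 3).
  So the only cell in row 1 that can hold 3 is E1.
  So E1 = 3.
For A3:
  Consider where 5 can go in column A.
  A1 is out (row 1 already has a 5).
  So the only cell in column A that can hold 5 is A3.
  So A3 = 5.

3,5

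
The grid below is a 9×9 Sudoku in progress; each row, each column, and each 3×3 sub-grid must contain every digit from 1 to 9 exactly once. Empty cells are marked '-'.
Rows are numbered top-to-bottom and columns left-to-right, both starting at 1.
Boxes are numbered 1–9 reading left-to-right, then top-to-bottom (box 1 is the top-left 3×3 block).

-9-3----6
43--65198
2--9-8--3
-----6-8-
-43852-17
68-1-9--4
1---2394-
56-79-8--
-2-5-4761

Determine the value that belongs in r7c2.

Row 7 already contains {1, 2, 3, 4, 9}.
Column 2 already contains {2, 3, 4, 6, 8, 9}.
Its 3×3 block (box 7) already contains {1, 2, 5, 6}.
The only value from 1–9 not eliminated is 7, so r7c2 = 7.

7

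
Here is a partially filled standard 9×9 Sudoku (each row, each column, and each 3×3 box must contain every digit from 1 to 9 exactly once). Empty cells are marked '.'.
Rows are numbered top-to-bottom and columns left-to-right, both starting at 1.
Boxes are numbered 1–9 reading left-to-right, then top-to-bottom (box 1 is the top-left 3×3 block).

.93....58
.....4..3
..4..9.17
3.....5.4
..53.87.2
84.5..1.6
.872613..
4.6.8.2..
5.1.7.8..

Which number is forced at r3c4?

8

Cell r3c4 itself could take any of {6, 8} by direct elimination.
Consider where 8 can go in row 3.
r3c1 is out (column 1 already has a 8).
r3c2 is out (column 2 already has a 8).
r3c5 is out (column 5 already has a 8).
r3c7 is out (column 7 already has a 8).
So the only cell in row 3 that can hold 8 is r3c4.
Therefore r3c4 = 8.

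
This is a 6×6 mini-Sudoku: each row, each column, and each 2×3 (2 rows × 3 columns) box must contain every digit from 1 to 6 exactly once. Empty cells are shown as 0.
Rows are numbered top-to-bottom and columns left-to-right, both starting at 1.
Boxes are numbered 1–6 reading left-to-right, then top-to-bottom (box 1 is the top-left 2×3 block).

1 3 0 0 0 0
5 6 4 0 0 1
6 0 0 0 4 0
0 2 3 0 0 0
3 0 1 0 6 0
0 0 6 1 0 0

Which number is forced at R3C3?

5

Row 3 already contains {4, 6}.
Column 3 already contains {1, 3, 4, 6}.
Its 2×3 block (box 3) already contains {2, 3, 6}.
The only value from 1–6 not eliminated is 5, so R3C3 = 5.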